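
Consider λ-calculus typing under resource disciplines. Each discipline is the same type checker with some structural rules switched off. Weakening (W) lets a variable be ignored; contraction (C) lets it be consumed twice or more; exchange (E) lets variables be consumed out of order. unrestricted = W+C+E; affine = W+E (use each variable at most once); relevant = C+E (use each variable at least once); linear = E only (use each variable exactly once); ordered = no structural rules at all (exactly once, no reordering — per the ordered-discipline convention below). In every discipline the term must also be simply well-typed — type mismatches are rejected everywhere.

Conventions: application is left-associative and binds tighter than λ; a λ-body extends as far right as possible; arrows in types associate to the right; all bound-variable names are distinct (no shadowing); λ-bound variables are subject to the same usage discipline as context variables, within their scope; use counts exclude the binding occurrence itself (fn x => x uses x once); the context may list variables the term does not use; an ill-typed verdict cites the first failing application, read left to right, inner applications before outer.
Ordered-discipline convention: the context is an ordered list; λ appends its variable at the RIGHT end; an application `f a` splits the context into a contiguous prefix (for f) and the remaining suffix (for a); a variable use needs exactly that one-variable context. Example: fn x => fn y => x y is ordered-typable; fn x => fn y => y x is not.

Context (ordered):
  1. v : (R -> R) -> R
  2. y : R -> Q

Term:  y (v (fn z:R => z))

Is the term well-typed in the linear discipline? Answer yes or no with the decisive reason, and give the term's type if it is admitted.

yes — each of v, y, z used exactly once; term : Q
counts: v=1; y=1; z (λ-bound)=1
uses in reading order: y, v, z
typing: the term checks, with type Q
all disciplines: ordered ✗ · linear ✓ · affine ✓ · relevant ✓ · unrestricted ✓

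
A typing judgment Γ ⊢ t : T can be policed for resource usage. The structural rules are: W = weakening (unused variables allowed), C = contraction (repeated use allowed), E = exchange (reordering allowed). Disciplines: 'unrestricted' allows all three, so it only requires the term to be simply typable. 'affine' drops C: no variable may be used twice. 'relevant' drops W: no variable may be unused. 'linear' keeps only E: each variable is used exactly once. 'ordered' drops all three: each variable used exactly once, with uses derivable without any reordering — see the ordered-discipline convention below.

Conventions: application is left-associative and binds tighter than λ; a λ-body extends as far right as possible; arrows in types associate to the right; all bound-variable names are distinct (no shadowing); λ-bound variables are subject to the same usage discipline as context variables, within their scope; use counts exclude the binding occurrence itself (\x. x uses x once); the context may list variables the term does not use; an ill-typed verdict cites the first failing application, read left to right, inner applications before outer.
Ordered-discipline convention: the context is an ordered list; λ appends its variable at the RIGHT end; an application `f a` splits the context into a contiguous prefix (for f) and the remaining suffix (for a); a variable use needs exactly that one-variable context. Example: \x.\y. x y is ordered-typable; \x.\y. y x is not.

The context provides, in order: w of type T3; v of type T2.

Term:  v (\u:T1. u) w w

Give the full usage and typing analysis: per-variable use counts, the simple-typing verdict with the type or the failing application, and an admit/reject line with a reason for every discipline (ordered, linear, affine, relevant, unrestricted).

counts: w=2; v=1; u (λ-bound)=1
uses in reading order: v, u, w, w
typing: ill-typed: non-arrow in function slot: T2
ordered ✗ (fails simple typing)
linear ✗ (a type mismatch blocks all five)
affine ✗ (the type mismatch rejects it)
relevant ✗ (not simply typable)
unrestricted ✗ (fails simple typing)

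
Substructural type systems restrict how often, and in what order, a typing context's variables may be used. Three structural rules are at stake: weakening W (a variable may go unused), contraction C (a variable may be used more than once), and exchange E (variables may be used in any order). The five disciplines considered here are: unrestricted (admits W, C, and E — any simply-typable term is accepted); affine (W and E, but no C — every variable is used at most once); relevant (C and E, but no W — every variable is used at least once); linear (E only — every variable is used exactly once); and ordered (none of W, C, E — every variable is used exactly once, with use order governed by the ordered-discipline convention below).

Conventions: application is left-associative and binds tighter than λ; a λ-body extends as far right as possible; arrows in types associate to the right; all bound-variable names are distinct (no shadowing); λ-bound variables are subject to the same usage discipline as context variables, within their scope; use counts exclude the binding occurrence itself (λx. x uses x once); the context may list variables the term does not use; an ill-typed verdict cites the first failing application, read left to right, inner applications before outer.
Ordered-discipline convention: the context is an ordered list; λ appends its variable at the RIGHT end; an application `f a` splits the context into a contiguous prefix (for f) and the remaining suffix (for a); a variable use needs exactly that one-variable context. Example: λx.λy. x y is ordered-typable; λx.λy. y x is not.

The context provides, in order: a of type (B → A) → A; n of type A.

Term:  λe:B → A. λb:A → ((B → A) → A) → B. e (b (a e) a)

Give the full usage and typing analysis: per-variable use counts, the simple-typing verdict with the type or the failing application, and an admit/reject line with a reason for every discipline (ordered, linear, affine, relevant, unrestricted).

use counts: a=2; n=0; e [bound]=2; b [bound]=1
order of uses: e, b, a, e, a
typing: ✓ — (B → A) → (A → ((B → A) → A) → B) → A
ordered ✗ (repeated use of a ×2, e ×2; n left unused)
linear ✗ (repeated use of a ×2, e ×2; n left unused)
affine ✗ (repeated use of a ×2, e ×2)
relevant ✗ (n left unused)
unrestricted ✓ (typability at (B → A) → (A → ((B → A) → A) → B) → A is all that's needed)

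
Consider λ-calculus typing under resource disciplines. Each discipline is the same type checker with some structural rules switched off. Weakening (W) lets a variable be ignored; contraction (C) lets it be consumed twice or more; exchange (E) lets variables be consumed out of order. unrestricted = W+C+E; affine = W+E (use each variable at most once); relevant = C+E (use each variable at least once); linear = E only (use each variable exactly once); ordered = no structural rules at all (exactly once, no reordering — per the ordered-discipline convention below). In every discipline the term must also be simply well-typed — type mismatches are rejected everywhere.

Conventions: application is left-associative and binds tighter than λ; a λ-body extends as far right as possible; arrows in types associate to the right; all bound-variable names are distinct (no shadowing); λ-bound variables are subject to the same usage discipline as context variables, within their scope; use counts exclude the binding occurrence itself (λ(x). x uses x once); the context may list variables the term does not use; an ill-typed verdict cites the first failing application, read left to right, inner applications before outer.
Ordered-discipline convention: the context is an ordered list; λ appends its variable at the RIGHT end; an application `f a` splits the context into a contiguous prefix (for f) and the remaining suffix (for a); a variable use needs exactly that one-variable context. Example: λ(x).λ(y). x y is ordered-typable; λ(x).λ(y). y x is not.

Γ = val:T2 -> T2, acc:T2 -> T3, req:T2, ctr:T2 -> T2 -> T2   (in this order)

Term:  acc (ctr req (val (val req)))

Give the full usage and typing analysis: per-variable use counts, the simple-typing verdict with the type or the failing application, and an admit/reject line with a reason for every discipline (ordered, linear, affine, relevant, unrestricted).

counts: val ×2; acc ×1; req ×2; ctr ×1
use order (left to right): acc, ctr, req, val, val, req
typing: well-typed at T3
ordered ✗ (repeated use of val ×2, req ×2)
linear ✗ (repeated use of val ×2, req ×2)
affine ✗ (repeated use of val ×2, req ×2)
relevant ✓ (every one of val, acc, req, ctr appears)
unrestricted ✓ (type-checks (T3) and nothing is barred)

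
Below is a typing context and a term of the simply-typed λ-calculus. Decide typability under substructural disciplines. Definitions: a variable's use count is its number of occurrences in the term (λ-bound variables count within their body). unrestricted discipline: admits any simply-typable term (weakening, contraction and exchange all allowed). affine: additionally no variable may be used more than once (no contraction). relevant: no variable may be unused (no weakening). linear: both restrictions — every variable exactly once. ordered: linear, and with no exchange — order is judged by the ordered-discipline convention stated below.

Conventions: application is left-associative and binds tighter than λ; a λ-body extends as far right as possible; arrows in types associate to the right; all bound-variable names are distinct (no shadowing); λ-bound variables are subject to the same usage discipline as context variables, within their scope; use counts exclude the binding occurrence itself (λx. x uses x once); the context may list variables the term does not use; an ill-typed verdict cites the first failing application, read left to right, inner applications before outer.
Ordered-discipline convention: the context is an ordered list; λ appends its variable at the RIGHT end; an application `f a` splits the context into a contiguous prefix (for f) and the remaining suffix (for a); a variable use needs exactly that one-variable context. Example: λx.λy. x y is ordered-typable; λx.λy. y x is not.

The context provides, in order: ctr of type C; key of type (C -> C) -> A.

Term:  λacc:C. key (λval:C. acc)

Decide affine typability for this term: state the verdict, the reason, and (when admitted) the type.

yes — ctr, key, acc, val: no repeats, contraction unneeded; term : C -> A
use counts: ctr: 0; key: 1; acc (bound): 1; val (bound): 0
uses in reading order: key, acc
typing: the term checks, with type C -> A
across the five disciplines: ordered ✗; linear ✗; affine ✓; relevant ✗; unrestricted ✓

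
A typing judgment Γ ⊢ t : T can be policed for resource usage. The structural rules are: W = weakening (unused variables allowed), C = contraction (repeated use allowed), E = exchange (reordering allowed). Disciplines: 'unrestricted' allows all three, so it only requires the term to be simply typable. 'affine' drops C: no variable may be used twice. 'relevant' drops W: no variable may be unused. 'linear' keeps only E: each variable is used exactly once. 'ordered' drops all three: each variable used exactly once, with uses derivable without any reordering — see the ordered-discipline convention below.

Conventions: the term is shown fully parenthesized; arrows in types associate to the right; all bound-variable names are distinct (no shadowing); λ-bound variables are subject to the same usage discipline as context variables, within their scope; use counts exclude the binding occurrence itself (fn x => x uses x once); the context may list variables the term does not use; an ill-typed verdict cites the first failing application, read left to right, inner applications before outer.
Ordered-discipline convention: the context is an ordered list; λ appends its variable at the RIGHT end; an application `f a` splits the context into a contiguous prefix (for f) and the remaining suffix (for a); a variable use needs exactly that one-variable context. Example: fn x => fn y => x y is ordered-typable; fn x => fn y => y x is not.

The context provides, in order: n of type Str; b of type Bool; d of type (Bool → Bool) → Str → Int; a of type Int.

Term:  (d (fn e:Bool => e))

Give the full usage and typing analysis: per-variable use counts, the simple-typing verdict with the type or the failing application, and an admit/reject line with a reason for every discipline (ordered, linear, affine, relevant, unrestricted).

variable uses: n=0, b=0, d=1, a=0, e (bound)=1
uses in reading order: d, e
typing: the term checks, with type Str → Int
ordered: ✗ — n, b, a left unused
linear: ✗ — n, b, a left unused
affine: ✓ — n, b, d, a, e: no repeats, contraction unneeded
relevant: ✗ — n, b, a left unused
unrestricted: ✓ — typability at Str → Int is all that's needed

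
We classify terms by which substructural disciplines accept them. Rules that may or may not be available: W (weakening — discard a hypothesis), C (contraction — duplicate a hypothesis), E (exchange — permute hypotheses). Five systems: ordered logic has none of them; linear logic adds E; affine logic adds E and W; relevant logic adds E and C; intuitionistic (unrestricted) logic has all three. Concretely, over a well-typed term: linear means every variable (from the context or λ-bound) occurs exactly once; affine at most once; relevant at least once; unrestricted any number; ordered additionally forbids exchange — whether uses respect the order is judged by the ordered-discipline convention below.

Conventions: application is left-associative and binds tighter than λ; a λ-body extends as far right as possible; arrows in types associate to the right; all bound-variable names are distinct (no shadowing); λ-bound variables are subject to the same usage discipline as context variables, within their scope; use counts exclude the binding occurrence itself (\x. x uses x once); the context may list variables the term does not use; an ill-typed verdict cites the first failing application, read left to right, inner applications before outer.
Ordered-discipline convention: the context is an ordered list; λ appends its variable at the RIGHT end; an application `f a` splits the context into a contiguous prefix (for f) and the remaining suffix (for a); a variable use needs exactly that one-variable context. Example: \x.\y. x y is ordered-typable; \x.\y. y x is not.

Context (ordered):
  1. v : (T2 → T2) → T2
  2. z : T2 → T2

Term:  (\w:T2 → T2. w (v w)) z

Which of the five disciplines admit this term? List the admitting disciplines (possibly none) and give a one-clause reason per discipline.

admitted by: relevant, unrestricted
counts: v ×1, z ×1, w (bound) ×2
order of uses: w, v, w, z
typing: the term checks, with type T2
ordered: ✗, repeated use of w ×2
linear: ✗, repeated use of w ×2
affine: ✗, repeated use of w ×2
relevant: ✓, at least one use each (v, z, w)
unrestricted: ✓, simply typable at T2; W, C, E all held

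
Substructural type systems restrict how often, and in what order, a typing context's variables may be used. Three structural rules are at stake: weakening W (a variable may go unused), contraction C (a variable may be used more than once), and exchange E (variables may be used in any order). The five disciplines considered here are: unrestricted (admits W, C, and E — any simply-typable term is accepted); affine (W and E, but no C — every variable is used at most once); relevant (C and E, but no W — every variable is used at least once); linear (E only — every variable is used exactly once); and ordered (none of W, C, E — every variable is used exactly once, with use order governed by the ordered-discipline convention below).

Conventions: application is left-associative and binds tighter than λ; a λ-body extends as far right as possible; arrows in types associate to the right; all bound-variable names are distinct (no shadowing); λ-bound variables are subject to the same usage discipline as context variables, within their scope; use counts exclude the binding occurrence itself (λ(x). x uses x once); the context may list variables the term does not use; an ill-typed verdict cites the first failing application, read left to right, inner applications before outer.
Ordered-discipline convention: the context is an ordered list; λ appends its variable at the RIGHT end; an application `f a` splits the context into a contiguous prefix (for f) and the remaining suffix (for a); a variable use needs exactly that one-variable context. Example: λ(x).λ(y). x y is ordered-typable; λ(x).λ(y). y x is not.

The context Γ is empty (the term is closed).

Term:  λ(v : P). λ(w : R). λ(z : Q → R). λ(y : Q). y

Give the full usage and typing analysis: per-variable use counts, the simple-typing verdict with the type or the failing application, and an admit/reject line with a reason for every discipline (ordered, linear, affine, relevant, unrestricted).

usage: v [bound]=0, w [bound]=0, z [bound]=0, y [bound]=1
order of uses: y
typing: well-typed at P → R → (Q → R) → Q → Q
ordered: ✗, v, w, z never used (weakening)
linear: ✗, v, w, z never used (weakening)
affine: ✓, at most one use each (v, w, z, y)
relevant: ✗, v, w, z never used (weakening)
unrestricted: ✓, type-checks (P → R → (Q → R) → Q → Q) and nothing is barred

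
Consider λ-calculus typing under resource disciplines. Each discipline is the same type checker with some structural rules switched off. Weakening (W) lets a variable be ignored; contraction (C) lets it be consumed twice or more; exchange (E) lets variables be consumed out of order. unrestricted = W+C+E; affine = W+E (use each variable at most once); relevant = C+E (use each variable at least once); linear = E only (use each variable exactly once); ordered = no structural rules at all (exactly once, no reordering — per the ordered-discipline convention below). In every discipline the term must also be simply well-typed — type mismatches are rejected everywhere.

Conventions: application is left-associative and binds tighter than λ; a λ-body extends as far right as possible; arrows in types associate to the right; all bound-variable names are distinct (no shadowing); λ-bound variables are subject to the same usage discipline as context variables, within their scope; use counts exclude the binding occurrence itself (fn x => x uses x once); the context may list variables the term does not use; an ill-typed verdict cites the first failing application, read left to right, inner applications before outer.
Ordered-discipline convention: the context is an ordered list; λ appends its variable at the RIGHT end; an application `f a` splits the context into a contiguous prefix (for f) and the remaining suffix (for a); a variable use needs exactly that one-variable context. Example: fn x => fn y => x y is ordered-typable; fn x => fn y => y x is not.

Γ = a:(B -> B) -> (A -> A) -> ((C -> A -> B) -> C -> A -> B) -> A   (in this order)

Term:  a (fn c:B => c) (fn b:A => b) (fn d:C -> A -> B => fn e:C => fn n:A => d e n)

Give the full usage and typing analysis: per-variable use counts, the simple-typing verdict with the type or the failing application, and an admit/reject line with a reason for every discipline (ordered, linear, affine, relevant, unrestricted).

use counts: a: 1×, c (λ-bound): 1×, b (λ-bound): 1×, d (λ-bound): 1×, e (λ-bound): 1×, n (λ-bound): 1×
use order (left to right): a, c, b, d, e, n
typing: the term checks, with type A
ordered: ✓ — single-use (a, c, b, d, e, n), ordered derivation ok
linear: ✓ — exactly-once usage across a, c, b, d, e, n
affine: ✓ — none of a, c, b, d, e, n used more than once
relevant: ✓ — a, c, b, d, e, n: all used, weakening unneeded
unrestricted: ✓ — well-typed at A; no restrictions here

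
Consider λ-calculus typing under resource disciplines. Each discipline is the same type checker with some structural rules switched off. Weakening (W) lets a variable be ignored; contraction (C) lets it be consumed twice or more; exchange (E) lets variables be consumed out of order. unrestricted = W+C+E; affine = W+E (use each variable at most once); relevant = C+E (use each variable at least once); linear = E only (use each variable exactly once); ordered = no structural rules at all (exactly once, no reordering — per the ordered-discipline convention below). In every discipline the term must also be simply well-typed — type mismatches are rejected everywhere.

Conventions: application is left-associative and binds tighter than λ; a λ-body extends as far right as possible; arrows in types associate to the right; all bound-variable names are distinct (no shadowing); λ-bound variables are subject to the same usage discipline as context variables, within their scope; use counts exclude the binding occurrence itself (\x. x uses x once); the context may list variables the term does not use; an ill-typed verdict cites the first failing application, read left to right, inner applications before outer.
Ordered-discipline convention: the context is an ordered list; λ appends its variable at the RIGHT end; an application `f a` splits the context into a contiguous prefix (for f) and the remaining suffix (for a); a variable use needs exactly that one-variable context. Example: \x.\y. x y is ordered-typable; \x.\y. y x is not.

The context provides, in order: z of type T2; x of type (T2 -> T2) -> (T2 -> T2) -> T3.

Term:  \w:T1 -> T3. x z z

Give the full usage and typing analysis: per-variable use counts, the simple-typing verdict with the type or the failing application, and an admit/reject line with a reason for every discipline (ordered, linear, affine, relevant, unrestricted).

use counts: z: 2, x: 1, w (bound): 0
use order (left to right): x, z, z
typing: ill-typed: argument of type T2 where T2 -> T2 is required
ordered: ✗, fails simple typing
linear: ✗, a type mismatch blocks all five
affine: ✗, the type mismatch rejects it
relevant: ✗, not simply typable
unrestricted: ✗, fails simple typing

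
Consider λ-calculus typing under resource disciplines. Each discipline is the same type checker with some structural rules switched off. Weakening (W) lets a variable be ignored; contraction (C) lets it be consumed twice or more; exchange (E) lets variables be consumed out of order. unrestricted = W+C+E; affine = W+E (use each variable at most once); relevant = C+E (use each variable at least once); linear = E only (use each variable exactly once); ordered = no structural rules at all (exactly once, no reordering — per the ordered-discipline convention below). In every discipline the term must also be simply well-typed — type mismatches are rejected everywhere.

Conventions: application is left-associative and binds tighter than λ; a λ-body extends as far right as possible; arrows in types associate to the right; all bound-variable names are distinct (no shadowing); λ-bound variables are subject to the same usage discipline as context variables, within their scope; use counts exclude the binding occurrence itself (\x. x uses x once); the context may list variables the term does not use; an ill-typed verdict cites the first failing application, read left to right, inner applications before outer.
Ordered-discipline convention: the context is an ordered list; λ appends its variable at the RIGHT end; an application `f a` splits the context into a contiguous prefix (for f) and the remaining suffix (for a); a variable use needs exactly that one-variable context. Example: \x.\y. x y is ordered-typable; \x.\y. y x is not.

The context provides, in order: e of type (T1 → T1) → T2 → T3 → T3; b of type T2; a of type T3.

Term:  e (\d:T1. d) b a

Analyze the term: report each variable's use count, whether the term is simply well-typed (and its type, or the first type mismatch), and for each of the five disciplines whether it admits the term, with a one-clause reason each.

counts: e=1; b=1; a=1; d [bound]=1
uses in reading order: e, d, b, a
typing: well-typed — term : T3
ordered ✓ (one use each (e, b, a, d); ordered split holds)
linear ✓ (e, b, a, d: one use apiece)
affine ✓ (e, b, a, d: no repeats, contraction unneeded)
relevant ✓ (every one of e, b, a, d appears)
unrestricted ✓ (typability at T3 is all that's needed)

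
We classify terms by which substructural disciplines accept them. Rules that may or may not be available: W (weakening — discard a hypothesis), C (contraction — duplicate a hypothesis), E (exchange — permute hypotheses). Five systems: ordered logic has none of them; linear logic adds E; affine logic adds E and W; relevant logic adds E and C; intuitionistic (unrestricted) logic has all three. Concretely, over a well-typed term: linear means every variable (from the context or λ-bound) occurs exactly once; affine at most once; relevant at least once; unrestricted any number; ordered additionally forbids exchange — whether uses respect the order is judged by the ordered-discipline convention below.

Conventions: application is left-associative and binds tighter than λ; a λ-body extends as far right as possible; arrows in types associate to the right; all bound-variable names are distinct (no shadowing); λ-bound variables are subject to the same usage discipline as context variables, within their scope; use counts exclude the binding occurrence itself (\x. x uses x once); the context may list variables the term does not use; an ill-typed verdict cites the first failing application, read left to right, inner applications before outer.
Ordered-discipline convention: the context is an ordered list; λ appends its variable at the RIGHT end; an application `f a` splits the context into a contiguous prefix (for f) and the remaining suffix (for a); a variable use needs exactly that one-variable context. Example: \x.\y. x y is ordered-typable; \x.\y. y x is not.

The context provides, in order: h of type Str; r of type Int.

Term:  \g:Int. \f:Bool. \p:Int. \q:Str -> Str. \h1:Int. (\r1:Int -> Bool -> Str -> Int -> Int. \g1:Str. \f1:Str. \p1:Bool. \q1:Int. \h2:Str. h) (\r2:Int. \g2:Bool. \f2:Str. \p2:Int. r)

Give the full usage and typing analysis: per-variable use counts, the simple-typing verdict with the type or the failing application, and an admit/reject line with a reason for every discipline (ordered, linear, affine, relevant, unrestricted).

usage: h=1, r=1, g (λ-bound)=0, f (λ-bound)=0, p (λ-bound)=0, q (λ-bound)=0, h1 (λ-bound)=0, r1 (λ-bound)=0, g1 (λ-bound)=0, f1 (λ-bound)=0, p1 (λ-bound)=0, q1 (λ-bound)=0, h2 (λ-bound)=0, r2 (λ-bound)=0, g2 (λ-bound)=0, f2 (λ-bound)=0, p2 (λ-bound)=0
order of uses: h, r
typing: ✓ — Int -> Bool -> Int -> (Str -> Str) -> Int -> Str -> Str -> Bool -> Int -> Str -> Str
ordered: ✗, needs weakening: g, f, p, q, h1, r1, g1, f1, p1, q1, h2, r2, g2, f2, p2 unused
linear: ✗, needs weakening: g, f, p, q, h1, r1, g1, f1, p1, q1, h2, r2, g2, f2, p2 unused
affine: ✓, no duplicate uses among h, r, g, f, p, q, h1, r1, g1, f1, p1, q1, h2, r2, g2, f2, p2
relevant: ✗, needs weakening: g, f, p, q, h1, r1, g1, f1, p1, q1, h2, r2, g2, f2, p2 unused
unrestricted: ✓, well-typed at Int -> Bool -> Int -> (Str -> Str) -> Int -> Str -> Str -> Bool -> Int -> Str -> Str; no restrictions here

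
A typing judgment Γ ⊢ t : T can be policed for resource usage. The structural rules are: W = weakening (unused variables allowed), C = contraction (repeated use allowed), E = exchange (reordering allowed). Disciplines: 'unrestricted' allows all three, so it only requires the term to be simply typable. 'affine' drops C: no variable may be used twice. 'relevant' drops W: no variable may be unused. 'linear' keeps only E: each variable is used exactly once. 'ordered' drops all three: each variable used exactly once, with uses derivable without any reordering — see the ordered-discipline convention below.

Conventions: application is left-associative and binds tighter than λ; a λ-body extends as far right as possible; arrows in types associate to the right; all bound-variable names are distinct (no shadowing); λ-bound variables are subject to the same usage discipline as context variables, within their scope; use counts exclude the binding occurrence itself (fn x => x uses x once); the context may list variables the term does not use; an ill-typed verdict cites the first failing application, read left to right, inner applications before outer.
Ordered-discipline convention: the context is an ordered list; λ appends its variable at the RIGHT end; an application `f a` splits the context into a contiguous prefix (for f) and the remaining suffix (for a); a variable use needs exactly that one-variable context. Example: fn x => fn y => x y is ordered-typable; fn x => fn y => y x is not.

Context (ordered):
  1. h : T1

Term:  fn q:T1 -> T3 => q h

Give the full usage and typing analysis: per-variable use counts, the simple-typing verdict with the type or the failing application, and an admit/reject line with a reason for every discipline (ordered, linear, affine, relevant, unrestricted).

counts: h=1; q [bound]=1
left-to-right use order: q, h
typing: the term checks, with type (T1 -> T3) -> T3
ordered ✗ (use order q, h needs exchange)
linear ✓ (exactly-once usage across h, q)
affine ✓ (at most one use each (h, q))
relevant ✓ (h, q: all used, weakening unneeded)
unrestricted ✓ (simply typable at (T1 -> T3) -> T3; W, C, E all held)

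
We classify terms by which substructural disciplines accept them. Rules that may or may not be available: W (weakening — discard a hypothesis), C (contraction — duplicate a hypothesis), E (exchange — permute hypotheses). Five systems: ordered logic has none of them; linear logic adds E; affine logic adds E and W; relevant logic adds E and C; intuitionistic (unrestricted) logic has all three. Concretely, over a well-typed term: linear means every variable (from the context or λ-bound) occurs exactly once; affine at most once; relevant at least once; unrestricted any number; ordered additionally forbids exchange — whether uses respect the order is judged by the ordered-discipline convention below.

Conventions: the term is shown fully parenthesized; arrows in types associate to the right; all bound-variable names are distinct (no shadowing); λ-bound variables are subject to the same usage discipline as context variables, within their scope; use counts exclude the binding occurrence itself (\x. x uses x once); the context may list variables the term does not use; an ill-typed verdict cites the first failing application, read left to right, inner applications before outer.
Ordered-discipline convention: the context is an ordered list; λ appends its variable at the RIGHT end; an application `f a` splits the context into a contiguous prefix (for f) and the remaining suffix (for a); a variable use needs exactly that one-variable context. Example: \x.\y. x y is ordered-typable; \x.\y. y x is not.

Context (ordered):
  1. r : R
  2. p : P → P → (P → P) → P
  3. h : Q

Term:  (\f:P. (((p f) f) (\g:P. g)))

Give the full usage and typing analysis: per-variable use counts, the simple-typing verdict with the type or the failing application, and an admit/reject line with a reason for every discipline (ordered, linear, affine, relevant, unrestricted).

usage: r ×0; p ×1; h ×0; f (λ-bound) ×2; g (λ-bound) ×1
order of uses: p, f, f, g
typing: well-typed — term : P → P
ordered ✗ (repeated use of f ×2; r, h never used (weakening))
linear ✗ (repeated use of f ×2; r, h never used (weakening))
affine ✗ (repeated use of f ×2)
relevant ✗ (r, h never used (weakening))
unrestricted ✓ (typability at P → P is all that's needed)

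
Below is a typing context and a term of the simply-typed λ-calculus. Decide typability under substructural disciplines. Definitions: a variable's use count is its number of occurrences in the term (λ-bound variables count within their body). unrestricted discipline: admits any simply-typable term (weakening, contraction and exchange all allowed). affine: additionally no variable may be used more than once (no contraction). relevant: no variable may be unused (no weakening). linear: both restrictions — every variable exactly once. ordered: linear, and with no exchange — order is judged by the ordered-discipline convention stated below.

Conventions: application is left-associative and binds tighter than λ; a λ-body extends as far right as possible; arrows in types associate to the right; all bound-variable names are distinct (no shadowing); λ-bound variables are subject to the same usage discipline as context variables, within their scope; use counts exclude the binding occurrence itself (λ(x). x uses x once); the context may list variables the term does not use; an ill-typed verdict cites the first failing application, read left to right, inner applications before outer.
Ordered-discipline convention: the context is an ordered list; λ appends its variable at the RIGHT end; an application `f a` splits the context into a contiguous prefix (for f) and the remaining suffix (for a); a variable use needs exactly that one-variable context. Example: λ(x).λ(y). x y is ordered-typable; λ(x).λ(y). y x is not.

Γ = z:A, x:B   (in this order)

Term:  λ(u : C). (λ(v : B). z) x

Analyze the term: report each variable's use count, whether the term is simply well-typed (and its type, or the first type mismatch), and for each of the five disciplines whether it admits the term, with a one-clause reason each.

variable uses: z: 1×, x: 1×, u (bound): 0×, v (bound): 0×
use order (left to right): z, x
typing: well-typed — term : C → A
ordered: ✗ — u, v never used (weakening)
linear: ✗ — u, v never used (weakening)
affine: ✓ — at most one use each (z, x, u, v)
relevant: ✗ — u, v never used (weakening)
unrestricted: ✓ — well-typed at C → A; no restrictions here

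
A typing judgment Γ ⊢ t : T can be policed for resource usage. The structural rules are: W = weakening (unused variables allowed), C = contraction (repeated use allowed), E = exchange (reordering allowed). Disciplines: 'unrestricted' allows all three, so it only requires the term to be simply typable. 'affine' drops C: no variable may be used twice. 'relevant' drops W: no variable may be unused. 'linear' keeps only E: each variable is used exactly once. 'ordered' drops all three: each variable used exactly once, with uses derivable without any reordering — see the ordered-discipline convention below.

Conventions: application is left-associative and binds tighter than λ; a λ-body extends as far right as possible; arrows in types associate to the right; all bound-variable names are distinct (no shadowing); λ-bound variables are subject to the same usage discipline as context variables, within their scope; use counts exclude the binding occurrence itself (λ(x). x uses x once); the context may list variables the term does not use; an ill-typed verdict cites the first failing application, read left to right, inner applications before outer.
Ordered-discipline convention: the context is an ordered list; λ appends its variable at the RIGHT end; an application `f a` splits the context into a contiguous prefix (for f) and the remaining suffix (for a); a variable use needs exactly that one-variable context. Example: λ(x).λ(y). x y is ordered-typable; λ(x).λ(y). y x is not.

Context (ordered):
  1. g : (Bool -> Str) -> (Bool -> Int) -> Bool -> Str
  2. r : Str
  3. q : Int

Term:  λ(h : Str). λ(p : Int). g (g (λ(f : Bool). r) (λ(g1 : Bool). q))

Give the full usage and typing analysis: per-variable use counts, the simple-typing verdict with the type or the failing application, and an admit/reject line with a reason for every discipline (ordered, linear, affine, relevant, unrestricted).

use counts: g: 2×, r: 1×, q: 1×, h (bound): 0×, p (bound): 0×, f (bound): 0×, g1 (bound): 0×
left-to-right use order: g, g, r, q
typing: well-typed at Str -> Int -> (Bool -> Int) -> Bool -> Str
ordered ✗ (uses contraction: g ×2; h, p, f, g1 left unused)
linear ✗ (uses contraction: g ×2; h, p, f, g1 left unused)
affine ✗ (uses contraction: g ×2)
relevant ✗ (h, p, f, g1 left unused)
unrestricted ✓ (well-typed at Str -> Int -> (Bool -> Int) -> Bool -> Str; no restrictions here)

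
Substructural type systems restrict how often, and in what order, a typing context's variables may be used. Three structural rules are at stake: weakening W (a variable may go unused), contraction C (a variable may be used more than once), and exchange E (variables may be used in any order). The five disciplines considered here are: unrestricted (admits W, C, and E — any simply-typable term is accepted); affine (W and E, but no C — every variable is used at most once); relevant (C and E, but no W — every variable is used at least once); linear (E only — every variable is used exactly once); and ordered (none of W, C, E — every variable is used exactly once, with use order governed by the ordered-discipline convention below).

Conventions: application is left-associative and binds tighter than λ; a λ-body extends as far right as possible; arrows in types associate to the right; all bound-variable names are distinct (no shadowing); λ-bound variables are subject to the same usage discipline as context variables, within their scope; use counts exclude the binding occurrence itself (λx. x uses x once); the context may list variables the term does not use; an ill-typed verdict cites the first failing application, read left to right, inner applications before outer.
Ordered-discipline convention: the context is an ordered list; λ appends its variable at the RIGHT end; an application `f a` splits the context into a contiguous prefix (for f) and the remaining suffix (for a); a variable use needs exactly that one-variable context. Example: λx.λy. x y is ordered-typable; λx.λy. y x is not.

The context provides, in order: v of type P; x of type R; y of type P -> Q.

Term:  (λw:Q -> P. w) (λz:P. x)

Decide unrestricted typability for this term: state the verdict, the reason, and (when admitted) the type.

no — fails simple typing
use counts: v=0; x=1; y=0; w (bound)=1; z (bound)=0
left-to-right use order: w, x
typing: ill-typed: an argument P -> R mismatches the expected Q -> P
summary: ordered ✗ · linear ✗ · affine ✗ · relevant ✗ · unrestricted ✗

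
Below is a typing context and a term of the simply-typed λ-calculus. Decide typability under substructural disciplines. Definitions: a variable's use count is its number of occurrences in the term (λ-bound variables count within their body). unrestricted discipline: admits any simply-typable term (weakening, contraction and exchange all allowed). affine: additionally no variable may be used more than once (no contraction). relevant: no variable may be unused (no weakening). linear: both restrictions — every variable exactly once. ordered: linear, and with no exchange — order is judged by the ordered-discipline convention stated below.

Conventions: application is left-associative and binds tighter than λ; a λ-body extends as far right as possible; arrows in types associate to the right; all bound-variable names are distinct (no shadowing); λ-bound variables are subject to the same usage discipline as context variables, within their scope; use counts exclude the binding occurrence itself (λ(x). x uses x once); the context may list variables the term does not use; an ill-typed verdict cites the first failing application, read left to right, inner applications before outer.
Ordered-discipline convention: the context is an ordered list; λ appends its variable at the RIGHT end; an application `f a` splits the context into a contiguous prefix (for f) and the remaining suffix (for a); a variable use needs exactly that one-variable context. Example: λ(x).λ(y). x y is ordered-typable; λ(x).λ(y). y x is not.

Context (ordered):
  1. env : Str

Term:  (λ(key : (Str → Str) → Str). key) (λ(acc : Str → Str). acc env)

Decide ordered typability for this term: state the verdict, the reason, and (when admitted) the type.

no — use order key, acc, env needs exchange
usage: env: 1, key (bound): 1, acc (bound): 1
use order (left to right): key, acc, env
typing: ✓ — (Str → Str) → Str
across the five disciplines: ordered ✗ | linear ✓ | affine ✓ | relevant ✓ | unrestricted ✓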